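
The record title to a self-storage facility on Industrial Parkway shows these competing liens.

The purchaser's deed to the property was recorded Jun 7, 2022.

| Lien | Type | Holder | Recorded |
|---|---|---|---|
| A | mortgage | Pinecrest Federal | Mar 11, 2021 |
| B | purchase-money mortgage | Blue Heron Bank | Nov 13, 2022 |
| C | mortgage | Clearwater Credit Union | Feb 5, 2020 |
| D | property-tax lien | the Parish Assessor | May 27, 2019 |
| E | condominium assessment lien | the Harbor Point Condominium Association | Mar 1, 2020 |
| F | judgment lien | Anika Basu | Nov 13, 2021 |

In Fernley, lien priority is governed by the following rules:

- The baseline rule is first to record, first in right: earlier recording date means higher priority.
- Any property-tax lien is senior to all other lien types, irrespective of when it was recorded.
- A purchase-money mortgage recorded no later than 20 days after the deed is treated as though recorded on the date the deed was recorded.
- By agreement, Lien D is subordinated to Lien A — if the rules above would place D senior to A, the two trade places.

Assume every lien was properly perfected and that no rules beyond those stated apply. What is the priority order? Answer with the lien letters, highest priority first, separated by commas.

A, C, E, D, F, B

Adjusting effective dates: B was recorded 159 days after the deed, outside the 20-day window, so it keeps its recording date.
D is a property-tax lien and takes priority over every other lien.
Ordering the rest by effective date: C (Feb 5, 2020), E (Mar 1, 2020), A (Mar 11, 2021), F (Nov 13, 2021), B (Nov 13, 2022).
D would otherwise be senior to A, so under the subordination agreement D and A exchange positions.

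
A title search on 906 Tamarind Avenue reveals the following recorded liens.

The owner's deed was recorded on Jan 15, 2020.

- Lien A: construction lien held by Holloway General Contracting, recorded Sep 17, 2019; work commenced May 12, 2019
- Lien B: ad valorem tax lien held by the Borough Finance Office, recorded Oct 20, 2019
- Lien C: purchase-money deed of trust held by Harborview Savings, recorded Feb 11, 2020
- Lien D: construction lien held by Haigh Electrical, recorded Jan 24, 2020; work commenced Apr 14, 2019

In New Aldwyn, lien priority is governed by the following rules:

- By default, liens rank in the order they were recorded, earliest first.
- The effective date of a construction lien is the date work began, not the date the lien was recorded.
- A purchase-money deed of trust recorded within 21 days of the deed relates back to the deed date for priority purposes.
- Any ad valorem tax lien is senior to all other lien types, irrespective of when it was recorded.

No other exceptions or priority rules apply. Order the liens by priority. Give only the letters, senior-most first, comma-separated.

Adjusting effective dates: A is treated as recorded May 12, 2019, the work-commencement date; C was recorded 27 days after the deed — beyond 21 days — so no relation-back applies; D relates back to Apr 14, 2019 (work commenced).
B, as an ad valorem tax lien, has superpriority and ranks first.
Among the remaining liens, by effective date: D (Apr 14, 2019), A (May 12, 2019), C (Feb 11, 2020).

B, D, A, C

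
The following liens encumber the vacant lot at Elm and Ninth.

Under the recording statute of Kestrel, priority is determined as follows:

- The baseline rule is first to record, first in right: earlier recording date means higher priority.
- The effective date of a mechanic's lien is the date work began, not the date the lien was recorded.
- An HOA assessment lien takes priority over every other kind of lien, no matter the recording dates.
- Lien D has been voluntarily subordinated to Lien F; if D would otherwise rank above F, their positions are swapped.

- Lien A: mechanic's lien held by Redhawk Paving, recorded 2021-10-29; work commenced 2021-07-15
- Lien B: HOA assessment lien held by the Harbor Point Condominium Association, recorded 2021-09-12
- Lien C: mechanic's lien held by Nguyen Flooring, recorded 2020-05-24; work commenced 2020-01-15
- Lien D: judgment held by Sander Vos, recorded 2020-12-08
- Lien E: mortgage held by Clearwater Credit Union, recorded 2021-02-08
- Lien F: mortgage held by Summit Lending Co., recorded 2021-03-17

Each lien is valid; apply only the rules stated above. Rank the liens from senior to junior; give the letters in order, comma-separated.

B, C, F, E, D, A

Effective dates after the stated exceptions: A is treated as recorded 2021-07-15, the work-commencement date; C relates back to 2020-01-15 (work commenced).
B, as an HOA assessment lien, has superpriority and ranks first.
Ordering the rest by effective date: C (2020-01-15), D (2020-12-08), E (2021-02-08), F (2021-03-17), A (2021-07-15).
Because D would otherwise rank above F, the subordination swaps them.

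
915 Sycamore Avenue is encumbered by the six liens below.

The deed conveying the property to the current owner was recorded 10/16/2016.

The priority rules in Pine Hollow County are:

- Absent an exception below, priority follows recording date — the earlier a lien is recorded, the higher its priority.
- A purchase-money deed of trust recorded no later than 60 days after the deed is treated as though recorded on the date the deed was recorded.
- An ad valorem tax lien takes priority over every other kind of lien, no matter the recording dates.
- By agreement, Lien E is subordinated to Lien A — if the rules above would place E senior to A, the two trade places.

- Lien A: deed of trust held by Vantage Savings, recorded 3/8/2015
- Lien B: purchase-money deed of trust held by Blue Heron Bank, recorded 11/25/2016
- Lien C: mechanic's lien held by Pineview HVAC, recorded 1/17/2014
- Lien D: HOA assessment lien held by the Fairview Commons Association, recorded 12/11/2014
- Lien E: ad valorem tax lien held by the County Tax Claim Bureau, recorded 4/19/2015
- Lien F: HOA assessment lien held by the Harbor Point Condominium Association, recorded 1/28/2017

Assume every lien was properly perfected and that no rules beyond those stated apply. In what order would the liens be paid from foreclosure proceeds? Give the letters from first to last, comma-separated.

First, effective dates: B's effective date is the deed date, 10/16/2016.
As an ad valorem tax lien, E is senior to every other lien.
Remaining liens by effective date: C (1/17/2014), D (12/11/2014), A (3/8/2015), B (10/16/2016), F (1/28/2017).
The subordination applies — E was senior to A — so E and A swap.

A, C, D, E, B, F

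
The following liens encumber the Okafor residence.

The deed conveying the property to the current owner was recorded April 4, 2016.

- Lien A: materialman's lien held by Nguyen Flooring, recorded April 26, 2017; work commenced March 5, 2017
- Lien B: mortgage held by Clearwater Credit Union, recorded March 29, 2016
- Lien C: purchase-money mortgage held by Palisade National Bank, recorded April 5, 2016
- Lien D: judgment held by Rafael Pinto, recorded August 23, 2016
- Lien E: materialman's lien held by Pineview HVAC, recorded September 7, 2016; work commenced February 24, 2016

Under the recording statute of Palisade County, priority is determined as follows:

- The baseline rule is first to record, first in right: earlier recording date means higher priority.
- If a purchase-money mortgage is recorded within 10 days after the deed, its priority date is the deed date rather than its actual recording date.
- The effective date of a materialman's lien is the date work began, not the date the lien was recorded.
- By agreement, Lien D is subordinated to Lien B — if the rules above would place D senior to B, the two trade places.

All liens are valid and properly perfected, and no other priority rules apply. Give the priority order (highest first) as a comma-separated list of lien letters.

E, B, C, D, A

Adjusting effective dates: A relates back to March 5, 2017 (work commenced); C was recorded within the 10-day window, so its effective date is the deed date April 4, 2016; E relates back to February 24, 2016 (work commenced).
By effective date, earliest first: E (February 24, 2016), B (March 29, 2016), C (April 4, 2016), D (August 23, 2016), A (March 5, 2017).
Since D is not senior to B, the subordination leaves the order unchanged.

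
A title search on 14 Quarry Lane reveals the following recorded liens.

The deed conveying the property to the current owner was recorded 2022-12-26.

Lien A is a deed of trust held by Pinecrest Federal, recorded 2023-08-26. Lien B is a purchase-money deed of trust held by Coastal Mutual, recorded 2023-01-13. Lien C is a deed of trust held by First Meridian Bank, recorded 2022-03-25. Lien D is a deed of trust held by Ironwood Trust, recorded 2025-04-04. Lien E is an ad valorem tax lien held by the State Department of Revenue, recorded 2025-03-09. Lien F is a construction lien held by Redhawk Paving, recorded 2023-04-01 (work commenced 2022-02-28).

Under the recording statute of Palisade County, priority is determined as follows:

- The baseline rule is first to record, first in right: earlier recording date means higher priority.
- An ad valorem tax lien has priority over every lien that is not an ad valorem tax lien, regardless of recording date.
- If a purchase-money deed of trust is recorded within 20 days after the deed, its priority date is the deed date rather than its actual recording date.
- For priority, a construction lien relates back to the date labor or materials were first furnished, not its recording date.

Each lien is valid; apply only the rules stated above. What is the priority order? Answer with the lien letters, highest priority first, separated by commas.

Effective dates after the stated exceptions: B relates back to the deed date 2022-12-26; F is treated as recorded 2022-02-28, the work-commencement date.
As an ad valorem tax lien, E is senior to every other lien.
The other liens, earliest effective date first: F (2022-02-28), C (2022-03-25), B (2022-12-26), A (2023-08-26), D (2025-04-04).

E, F, C, B, A, D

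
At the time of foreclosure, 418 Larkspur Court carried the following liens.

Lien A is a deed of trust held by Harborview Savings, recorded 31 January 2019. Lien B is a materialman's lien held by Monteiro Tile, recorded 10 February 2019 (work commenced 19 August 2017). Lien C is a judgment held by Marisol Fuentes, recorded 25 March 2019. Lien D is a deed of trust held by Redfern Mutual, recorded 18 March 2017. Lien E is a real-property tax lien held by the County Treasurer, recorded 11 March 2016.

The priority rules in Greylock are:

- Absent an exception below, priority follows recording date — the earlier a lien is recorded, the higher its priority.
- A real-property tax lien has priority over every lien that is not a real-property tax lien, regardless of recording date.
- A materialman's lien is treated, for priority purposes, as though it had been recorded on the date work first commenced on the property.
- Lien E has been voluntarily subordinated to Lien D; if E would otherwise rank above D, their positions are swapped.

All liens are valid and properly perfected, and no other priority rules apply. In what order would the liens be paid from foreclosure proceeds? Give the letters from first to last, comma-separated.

D, E, B, A, C

Effective dates after the stated exceptions: B relates back to 19 August 2017 (work commenced).
E is a real-property tax lien, so it outranks all other liens regardless of date.
Ordering the rest by effective date: D (18 March 2017), B (19 August 2017), A (31 January 2019), C (25 March 2019).
E would otherwise be senior to D, so under the subordination agreement E and D exchange positions.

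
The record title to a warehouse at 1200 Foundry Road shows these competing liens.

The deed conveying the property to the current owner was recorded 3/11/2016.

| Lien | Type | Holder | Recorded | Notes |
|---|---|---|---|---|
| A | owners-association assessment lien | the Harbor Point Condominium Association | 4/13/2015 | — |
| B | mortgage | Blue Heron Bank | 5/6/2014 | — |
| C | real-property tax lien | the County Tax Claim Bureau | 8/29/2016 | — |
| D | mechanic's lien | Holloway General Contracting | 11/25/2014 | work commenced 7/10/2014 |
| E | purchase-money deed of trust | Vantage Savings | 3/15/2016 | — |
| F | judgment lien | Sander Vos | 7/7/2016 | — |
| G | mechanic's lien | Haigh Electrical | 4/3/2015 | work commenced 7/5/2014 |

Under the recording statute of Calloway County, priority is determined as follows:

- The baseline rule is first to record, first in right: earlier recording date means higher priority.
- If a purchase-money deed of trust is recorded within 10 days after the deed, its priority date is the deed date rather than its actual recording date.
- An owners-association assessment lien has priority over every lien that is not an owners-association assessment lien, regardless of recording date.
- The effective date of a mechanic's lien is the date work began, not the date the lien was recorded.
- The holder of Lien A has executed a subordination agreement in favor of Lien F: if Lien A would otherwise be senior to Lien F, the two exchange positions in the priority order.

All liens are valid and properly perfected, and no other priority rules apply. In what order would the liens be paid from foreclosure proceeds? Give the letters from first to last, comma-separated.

F, B, G, D, E, A, C

Effective dates: D relates back to 7/10/2014 (work commenced); E's effective date is the deed date, 3/11/2016; G is treated as recorded 7/5/2014, the work-commencement date.
A, as an owners-association assessment lien, has superpriority and ranks first.
The other liens, earliest effective date first: B (5/6/2014), G (7/5/2014), D (7/10/2014), E (3/11/2016), F (7/7/2016), C (8/29/2016).
The subordination applies — A was senior to F — so A and F swap.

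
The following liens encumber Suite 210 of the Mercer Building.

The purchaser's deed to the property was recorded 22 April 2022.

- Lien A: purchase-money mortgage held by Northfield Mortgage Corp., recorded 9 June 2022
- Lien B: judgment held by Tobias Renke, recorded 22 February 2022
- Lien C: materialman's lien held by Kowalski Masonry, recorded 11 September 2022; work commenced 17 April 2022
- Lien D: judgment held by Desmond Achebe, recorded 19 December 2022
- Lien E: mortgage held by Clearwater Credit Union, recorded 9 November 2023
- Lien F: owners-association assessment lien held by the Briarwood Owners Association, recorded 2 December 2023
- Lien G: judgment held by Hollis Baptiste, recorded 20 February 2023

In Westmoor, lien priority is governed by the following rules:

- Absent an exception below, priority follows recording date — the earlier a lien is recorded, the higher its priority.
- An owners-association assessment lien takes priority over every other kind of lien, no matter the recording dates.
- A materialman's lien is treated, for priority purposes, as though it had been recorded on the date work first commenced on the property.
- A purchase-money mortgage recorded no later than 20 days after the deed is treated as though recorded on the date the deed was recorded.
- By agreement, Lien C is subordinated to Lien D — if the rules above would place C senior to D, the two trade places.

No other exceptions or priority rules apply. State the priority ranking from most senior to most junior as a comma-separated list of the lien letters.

Effective dates after the stated exceptions: A missed the 20-day window (48 days after the deed), so its recording date stands; C relates back to 17 April 2022 (work commenced).
As an owners-association assessment lien, F is senior to every other lien.
Among the remaining liens, by effective date: B (22 February 2022), C (17 April 2022), A (9 June 2022), D (19 December 2022), G (20 February 2023), E (9 November 2023).
The subordination applies — C was senior to D — so C and D swap.

F, B, D, A, C, G, E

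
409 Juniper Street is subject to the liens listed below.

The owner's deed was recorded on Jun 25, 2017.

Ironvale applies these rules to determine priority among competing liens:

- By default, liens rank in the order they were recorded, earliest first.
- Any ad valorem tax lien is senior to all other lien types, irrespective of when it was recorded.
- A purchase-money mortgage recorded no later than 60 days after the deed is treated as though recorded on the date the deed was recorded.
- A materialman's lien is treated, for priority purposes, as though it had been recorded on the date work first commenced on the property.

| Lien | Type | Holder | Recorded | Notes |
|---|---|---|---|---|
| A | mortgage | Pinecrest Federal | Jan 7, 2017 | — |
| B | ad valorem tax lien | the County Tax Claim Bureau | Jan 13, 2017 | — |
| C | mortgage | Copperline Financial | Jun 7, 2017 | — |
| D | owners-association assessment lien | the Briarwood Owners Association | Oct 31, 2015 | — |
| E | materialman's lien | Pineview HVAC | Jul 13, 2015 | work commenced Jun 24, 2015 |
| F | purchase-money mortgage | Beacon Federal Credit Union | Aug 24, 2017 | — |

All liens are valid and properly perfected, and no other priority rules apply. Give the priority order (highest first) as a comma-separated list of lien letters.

Effective dates after the stated exceptions: E relates back to Jun 24, 2015 (work commenced); F relates back to the deed date Jun 25, 2017.
B is an ad valorem tax lien, so it outranks all other liens regardless of date.
Ordering the rest by effective date: E (Jun 24, 2015), D (Oct 31, 2015), A (Jan 7, 2017), C (Jun 7, 2017), F (Jun 25, 2017).

B, E, D, A, C, F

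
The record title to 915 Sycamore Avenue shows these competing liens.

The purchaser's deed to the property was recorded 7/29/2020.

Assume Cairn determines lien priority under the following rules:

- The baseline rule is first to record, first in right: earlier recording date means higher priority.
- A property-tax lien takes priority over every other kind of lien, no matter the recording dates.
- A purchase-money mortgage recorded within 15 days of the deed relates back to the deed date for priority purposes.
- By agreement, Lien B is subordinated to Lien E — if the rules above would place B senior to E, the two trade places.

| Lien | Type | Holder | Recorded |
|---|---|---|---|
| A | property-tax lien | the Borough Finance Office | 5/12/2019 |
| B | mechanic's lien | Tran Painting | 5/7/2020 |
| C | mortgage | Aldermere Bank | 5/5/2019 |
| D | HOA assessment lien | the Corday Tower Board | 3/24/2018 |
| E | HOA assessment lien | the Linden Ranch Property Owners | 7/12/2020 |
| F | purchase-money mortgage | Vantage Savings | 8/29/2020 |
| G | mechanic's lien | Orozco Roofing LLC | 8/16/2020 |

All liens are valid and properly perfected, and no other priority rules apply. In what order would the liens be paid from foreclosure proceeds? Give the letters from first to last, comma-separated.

A, D, C, E, B, G, F

First, effective dates: F was recorded 31 days after the deed, outside the 15-day window, so it keeps its recording date.
As a property-tax lien, A is senior to every other lien.
Among the remaining liens, by effective date: D (3/24/2018), C (5/5/2019), B (5/7/2020), E (7/12/2020), G (8/16/2020), F (8/29/2020).
B would otherwise be senior to E, so under the subordination agreement B and E exchange positions.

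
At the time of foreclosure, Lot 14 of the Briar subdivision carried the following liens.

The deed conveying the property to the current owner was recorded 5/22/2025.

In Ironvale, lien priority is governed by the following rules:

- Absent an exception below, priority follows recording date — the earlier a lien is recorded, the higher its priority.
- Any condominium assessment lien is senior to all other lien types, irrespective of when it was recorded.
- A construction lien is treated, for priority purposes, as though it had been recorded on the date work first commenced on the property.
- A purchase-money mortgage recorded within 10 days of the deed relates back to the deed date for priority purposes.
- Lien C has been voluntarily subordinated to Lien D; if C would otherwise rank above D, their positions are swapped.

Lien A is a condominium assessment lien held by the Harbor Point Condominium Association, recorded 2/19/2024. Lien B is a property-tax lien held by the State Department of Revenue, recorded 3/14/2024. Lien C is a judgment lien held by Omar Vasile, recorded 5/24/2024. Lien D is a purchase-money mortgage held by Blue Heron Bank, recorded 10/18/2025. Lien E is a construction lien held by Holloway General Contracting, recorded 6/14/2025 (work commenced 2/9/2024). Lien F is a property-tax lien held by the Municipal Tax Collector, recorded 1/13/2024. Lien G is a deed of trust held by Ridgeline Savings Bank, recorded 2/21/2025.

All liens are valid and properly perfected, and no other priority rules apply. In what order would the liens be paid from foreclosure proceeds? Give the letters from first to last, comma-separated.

A, F, E, B, D, G, C

Adjusting effective dates: D was recorded 149 days after the deed — beyond 10 days — so no relation-back applies; E is treated as recorded 2/9/2024, the work-commencement date.
As a condominium assessment lien, A is senior to every other lien.
Among the remaining liens, by effective date: F (1/13/2024), E (2/9/2024), B (3/14/2024), C (5/24/2024), G (2/21/2025), D (10/18/2025).
Because C would otherwise rank above D, the subordination swaps them.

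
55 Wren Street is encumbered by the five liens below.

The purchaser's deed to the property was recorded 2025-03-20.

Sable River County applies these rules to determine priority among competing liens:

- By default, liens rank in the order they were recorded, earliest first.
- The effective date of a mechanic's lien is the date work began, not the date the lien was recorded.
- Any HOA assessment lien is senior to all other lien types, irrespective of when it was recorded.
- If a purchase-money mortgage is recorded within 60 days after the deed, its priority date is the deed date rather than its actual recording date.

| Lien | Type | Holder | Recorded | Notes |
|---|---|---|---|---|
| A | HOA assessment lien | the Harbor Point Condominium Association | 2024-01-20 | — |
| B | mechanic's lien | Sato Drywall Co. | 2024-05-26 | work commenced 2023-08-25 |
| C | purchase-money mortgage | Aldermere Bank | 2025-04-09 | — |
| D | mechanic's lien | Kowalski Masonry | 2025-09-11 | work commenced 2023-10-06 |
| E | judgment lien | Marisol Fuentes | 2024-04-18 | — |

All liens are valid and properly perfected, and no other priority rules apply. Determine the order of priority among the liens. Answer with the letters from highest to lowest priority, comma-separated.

First, effective dates: B is treated as recorded 2023-08-25, the work-commencement date; C was recorded within the 60-day window, so its effective date is the deed date 2025-03-20; D relates back to 2023-10-06 (work commenced).
A is an HOA assessment lien, so it outranks all other liens regardless of date.
The other liens, earliest effective date first: B (2023-08-25), D (2023-10-06), E (2024-04-18), C (2025-03-20).

A, B, D, E, C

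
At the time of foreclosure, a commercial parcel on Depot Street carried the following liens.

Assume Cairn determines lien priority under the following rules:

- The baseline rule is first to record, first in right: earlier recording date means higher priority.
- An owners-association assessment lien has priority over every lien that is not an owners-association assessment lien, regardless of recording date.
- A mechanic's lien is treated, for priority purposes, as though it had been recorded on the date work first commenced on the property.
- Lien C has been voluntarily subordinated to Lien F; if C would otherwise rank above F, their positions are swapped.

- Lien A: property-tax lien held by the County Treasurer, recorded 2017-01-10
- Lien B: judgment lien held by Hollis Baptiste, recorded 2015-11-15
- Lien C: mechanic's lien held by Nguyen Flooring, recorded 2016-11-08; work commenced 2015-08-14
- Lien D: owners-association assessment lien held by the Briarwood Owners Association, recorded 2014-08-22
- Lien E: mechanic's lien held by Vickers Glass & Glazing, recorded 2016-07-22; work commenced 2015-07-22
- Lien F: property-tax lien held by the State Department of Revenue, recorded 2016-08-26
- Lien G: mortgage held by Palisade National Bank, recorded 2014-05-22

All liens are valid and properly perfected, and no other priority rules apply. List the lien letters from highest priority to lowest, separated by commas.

D, G, E, F, B, C, A

Effective dates after the stated exceptions: C's effective date is 2015-08-14, when work began; E relates back to 2015-07-22 (work commenced).
D is an owners-association assessment lien and takes priority over every other lien.
Ordering the rest by effective date: G (2014-05-22), E (2015-07-22), C (2015-08-14), B (2015-11-15), F (2016-08-26), A (2017-01-10).
C would otherwise be senior to F, so under the subordination agreement C and F exchange positions.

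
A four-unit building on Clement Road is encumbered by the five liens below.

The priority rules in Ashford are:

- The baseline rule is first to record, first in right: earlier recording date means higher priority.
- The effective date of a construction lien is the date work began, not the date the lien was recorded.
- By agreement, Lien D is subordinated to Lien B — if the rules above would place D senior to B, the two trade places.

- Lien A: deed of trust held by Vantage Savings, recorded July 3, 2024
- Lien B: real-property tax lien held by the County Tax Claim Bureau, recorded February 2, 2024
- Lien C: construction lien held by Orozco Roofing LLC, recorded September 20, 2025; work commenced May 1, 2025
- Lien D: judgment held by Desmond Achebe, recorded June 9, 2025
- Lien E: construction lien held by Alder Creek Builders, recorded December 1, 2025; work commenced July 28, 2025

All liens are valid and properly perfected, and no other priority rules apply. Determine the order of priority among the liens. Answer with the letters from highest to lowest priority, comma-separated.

Effective dates after the stated exceptions: C's effective date is May 1, 2025, when work began; E's effective date is July 28, 2025, when work began.
By effective date: B (February 2, 2024), A (July 3, 2024), C (May 1, 2025), D (June 9, 2025), E (July 28, 2025).
D is already junior to B, so the subordination agreement changes nothing.

B, A, C, D, E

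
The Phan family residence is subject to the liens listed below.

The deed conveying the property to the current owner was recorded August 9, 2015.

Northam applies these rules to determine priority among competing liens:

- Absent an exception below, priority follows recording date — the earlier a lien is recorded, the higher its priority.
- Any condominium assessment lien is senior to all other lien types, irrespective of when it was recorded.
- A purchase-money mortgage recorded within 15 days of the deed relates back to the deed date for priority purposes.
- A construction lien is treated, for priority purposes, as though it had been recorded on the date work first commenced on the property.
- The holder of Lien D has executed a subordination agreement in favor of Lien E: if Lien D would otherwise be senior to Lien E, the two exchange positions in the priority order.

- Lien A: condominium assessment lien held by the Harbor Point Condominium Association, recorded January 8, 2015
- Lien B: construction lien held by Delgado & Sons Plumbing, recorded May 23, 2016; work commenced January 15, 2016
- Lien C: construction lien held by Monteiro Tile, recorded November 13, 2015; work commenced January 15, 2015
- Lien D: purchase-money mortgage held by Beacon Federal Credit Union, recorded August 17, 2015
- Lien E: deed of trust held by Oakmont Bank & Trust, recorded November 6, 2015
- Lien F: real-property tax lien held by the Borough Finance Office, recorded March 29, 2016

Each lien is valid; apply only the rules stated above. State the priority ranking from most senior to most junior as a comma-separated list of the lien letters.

A, C, E, D, B, F

Adjusting effective dates: B relates back to January 15, 2016 (work commenced); C relates back to January 15, 2015 (work commenced); D's effective date is the deed date, August 9, 2015.
A is a condominium assessment lien, so it outranks all other liens regardless of date.
Remaining liens by effective date: C (January 15, 2015), D (August 9, 2015), E (November 6, 2015), B (January 15, 2016), F (March 29, 2016).
D is senior to E before the subordination, so the two trade places.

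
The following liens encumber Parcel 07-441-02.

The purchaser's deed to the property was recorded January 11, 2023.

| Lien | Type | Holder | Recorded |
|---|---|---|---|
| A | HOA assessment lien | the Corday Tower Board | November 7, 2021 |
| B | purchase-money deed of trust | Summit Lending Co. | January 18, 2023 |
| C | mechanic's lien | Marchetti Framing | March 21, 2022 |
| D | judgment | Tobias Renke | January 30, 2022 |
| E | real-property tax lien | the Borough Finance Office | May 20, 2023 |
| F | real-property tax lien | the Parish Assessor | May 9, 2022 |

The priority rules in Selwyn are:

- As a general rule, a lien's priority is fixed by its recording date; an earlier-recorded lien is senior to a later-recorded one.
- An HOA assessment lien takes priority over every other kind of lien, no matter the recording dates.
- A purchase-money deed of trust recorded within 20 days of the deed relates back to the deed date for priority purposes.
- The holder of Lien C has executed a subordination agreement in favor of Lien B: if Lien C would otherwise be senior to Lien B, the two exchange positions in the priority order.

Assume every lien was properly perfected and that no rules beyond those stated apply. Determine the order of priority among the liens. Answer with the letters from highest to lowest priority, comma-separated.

A, D, B, F, C, E

Effective dates: B relates back to the deed date January 11, 2023.
A, as an HOA assessment lien, has superpriority and ranks first.
Ordering the rest by effective date: D (January 30, 2022), C (March 21, 2022), F (May 9, 2022), B (January 11, 2023), E (May 20, 2023).
C is senior to B before the subordination, so the two trade places.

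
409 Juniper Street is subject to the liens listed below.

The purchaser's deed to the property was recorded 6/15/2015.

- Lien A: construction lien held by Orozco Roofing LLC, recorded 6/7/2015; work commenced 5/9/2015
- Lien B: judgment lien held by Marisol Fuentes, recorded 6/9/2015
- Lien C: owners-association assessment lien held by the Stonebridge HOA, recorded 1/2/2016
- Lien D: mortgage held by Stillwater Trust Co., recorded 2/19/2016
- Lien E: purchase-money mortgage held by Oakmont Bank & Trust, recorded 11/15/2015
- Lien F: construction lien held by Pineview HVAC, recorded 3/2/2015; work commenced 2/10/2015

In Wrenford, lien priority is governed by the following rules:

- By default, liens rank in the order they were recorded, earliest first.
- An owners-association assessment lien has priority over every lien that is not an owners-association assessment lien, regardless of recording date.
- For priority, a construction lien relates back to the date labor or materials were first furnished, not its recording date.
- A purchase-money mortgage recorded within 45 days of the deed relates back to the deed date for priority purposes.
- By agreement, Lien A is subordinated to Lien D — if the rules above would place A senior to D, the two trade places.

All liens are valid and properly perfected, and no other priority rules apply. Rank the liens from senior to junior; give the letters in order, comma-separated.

Adjusting effective dates: A relates back to 5/9/2015 (work commenced); E was recorded 153 days after the deed, outside the 45-day window, so it keeps its recording date; F relates back to 2/10/2015 (work commenced).
C is an owners-association assessment lien, so it outranks all other liens regardless of date.
Ordering the rest by effective date: F (2/10/2015), A (5/9/2015), B (6/9/2015), E (11/15/2015), D (2/19/2016).
A is senior to D before the subordination, so the two trade places.

C, F, D, B, E, A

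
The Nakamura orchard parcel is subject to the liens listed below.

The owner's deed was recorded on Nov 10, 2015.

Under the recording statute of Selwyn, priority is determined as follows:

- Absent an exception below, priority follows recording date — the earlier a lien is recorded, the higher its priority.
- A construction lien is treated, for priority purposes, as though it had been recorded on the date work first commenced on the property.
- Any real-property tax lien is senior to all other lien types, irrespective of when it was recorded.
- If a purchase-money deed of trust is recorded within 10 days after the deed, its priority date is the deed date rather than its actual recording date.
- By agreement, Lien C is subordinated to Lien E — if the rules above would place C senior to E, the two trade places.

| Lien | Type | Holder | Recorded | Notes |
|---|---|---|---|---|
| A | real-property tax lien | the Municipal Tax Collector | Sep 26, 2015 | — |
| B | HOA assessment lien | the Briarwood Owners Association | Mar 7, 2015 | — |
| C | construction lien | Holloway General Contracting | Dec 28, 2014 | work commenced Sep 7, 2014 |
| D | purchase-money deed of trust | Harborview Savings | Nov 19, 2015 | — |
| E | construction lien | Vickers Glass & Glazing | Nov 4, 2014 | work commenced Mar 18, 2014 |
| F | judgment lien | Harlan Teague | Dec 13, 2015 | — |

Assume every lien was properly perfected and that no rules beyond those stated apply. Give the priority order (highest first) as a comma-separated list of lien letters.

A, E, C, B, D, F

Effective dates after the stated exceptions: C is treated as recorded Sep 7, 2014, the work-commencement date; D's effective date is the deed date, Nov 10, 2015; E's effective date is Mar 18, 2014, when work began.
A, as a real-property tax lien, has superpriority and ranks first.
Ordering the rest by effective date: E (Mar 18, 2014), C (Sep 7, 2014), B (Mar 7, 2015), D (Nov 10, 2015), F (Dec 13, 2015).
Since C is not senior to E, the subordination leaves the order unchanged.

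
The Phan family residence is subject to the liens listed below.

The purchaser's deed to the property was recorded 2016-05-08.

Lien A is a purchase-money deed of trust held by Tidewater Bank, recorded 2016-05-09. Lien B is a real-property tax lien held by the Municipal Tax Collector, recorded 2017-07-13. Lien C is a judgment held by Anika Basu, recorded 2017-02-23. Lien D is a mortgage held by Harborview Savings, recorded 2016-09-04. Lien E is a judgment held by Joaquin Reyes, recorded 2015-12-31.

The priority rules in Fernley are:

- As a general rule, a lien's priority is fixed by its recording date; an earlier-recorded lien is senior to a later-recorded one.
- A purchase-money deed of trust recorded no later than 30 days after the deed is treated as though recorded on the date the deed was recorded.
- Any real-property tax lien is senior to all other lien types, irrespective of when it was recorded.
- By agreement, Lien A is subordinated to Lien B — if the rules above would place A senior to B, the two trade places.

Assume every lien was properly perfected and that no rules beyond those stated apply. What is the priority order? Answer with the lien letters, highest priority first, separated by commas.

Adjusting effective dates: A was recorded within the 30-day window, so its effective date is the deed date 2016-05-08.
As a real-property tax lien, B is senior to every other lien.
Ordering the rest by effective date: E (2015-12-31), A (2016-05-08), D (2016-09-04), C (2017-02-23).
A is already junior to B, so the subordination agreement changes nothing.

B, E, A, D, C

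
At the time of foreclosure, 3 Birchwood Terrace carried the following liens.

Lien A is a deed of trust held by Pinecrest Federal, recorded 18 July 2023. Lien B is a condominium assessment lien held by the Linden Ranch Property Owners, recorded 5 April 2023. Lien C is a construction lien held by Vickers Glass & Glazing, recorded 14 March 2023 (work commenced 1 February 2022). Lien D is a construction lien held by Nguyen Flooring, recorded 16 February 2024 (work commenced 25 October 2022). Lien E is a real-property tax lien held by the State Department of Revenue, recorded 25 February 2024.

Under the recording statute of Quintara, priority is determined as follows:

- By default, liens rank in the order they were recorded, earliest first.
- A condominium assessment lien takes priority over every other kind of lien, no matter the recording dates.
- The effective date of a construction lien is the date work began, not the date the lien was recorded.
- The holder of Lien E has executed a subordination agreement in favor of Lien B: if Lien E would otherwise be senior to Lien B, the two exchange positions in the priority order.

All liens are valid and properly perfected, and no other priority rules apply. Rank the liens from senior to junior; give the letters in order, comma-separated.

Effective dates after the stated exceptions: C's effective date is 1 February 2022, when work began; D relates back to 25 October 2022 (work commenced).
B, as a condominium assessment lien, has superpriority and ranks first.
Ordering the rest by effective date: C (1 February 2022), D (25 October 2022), A (18 July 2023), E (25 February 2024).
E already ranks below B; the subordination has no effect.

B, C, D, A, E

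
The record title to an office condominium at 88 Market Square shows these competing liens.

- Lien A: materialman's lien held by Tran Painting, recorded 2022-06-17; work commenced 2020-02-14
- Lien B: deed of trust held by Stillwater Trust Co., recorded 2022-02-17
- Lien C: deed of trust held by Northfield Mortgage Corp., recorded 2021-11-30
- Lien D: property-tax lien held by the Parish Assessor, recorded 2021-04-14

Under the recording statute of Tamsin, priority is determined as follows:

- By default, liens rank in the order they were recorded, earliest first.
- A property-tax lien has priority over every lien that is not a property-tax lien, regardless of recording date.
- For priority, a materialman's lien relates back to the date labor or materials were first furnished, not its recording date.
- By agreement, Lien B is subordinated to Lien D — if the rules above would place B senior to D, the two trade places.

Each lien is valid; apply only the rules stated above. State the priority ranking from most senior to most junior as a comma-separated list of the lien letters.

Effective dates after the stated exceptions: A relates back to 2020-02-14 (work commenced).
D, as a property-tax lien, has superpriority and ranks first.
The other liens, earliest effective date first: A (2020-02-14), C (2021-11-30), B (2022-02-17).
Since B is not senior to D, the subordination leaves the order unchanged.

D, A, C, B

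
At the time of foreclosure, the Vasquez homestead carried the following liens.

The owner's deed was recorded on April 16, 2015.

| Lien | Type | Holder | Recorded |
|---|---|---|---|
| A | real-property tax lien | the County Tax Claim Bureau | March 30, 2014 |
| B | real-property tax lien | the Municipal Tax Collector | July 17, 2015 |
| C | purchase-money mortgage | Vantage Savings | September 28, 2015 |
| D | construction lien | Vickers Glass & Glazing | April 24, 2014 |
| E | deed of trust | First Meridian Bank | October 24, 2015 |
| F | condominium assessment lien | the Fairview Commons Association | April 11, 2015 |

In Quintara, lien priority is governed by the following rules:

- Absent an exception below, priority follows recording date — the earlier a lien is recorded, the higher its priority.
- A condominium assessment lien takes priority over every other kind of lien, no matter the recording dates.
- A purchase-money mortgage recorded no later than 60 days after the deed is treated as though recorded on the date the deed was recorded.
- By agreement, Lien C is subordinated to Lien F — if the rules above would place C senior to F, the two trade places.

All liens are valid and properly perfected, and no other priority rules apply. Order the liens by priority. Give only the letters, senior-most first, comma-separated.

Effective dates: C was recorded 165 days after the deed, outside the 60-day window, so it keeps its recording date.
As a condominium assessment lien, F is senior to every other lien.
Remaining liens by effective date: A (March 30, 2014), D (April 24, 2014), B (July 17, 2015), C (September 28, 2015), E (October 24, 2015).
C already ranks below F; the subordination has no effect.

F, A, D, B, C, E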